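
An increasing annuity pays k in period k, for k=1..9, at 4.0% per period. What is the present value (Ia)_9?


(Ia)_n = sum_{k=1}^{n} k * v^k, v = 1/(1+i)
v = 0.961538
Sum computed term by term:
(Ia)_9 = 35.2366


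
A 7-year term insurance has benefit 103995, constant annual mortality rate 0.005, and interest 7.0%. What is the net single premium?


NSP = benefit * sum_{k=0}^{n-1} k_p_x * q * v^(k+1)
With constant q=0.005, v=0.934579
Sum = 0.026581
NSP = 103995 * 0.026581
= 2764.3415


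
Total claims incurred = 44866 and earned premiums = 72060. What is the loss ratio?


Loss ratio = claims / premiums
= 44866 / 72060
= 0.6226


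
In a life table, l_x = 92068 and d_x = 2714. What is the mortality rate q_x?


q_x = d_x / l_x
= 2714 / 92068
= 0.0295


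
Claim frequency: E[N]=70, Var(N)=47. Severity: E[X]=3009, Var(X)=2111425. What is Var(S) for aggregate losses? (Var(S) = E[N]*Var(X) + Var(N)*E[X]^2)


Var(S) = E[N]*Var(X) + Var(N)*E[X]^2
= 70*2111425 + 47*3009^2
= 147799750 + 425541807
= 5.7334e+08


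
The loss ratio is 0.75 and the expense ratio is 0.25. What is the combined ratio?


Combined ratio = loss ratio + expense ratio
= 0.75 + 0.25
= 1.0


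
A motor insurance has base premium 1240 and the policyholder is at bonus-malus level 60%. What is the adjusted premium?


adjusted = base * BM_level / 100
= 1240 * 60 / 100
= 1240 * 0.6
= 744.0


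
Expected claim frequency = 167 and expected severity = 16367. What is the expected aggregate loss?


E[S] = E[N] * E[X]
= 167 * 16367
= 2.7333e+06


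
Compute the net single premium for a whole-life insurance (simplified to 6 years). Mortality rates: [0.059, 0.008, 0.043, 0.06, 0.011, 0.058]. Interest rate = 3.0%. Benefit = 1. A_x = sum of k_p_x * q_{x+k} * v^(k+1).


v = 0.970874
Year 0: k_p_x=1.0, q=0.059, term=0.057282
Year 1: k_p_x=0.941, q=0.008, term=0.007096
Year 2: k_p_x=0.933472, q=0.043, term=0.036733
Year 3: k_p_x=0.893333, q=0.06, term=0.047623
Year 4: k_p_x=0.839733, q=0.011, term=0.007968
Year 5: k_p_x=0.830496, q=0.058, term=0.040341
A_x = 0.197


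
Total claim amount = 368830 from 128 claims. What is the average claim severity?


severity = total / number
= 368830 / 128
= 2881.4844


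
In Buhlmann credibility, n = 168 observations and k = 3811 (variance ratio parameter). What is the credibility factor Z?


Z = n / (n + k)
= 168 / (168 + 3811)
= 168 / 3979
= 0.0422


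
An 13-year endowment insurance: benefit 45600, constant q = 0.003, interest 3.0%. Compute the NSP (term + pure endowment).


Term component = 1430.733
Pure endowment = 13_p_x * v^13 * benefit = 0.961694 * 0.680951 * 45600 = 29861.9373
NSP = 31292.6703


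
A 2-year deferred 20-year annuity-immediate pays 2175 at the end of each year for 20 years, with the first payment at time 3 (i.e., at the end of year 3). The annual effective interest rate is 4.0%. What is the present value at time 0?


PV at time 2 of the 20-year annuity-immediate:
a_n = 2175 * (1-(1+0.04)^(-20))/0.04 = 29558.9598
Discount back 2 years to time 0:
PV = 29558.9598 * (1+0.04)^(-2)
= 29558.9598 * 0.924556
= 27328.9199


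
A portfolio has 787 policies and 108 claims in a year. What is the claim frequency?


frequency = claims / policies
= 108 / 787
= 0.1372


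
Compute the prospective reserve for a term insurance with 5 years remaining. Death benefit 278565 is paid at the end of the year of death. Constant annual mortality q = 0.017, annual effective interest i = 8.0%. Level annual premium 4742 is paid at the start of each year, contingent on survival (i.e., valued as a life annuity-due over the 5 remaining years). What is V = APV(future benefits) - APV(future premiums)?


v = 1/(1+i) = 0.925926
APV(future benefits) per unit = sum_{k=0}^{4} k_p_x * q * v^(k+1) = 0.06578
APV(future benefits) = 278565 * 0.06578 = 18323.9911
Life annuity-due factor ä_{x:5} = sum_{k=0}^{4} k_p_x * v^k = 4.178961
APV(future premiums) = 4742 * 4.178961 = 19816.6349
V = 18323.9911 - 19816.6349
= -1492.6437


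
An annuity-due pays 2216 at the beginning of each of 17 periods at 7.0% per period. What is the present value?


PV_due = PMT * (1-(1+i)^(-n))/i * (1+i)
PV_immediate = 21635.3022
PV_due = 21635.3022 * 1.07
= 23149.7733


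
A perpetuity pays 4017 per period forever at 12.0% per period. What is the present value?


PV = PMT / i
= 4017 / 0.12
= 33475.0


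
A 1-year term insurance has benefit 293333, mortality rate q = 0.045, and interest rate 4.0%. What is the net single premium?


NSP = benefit * q * v
v = 1/(1+i) = 0.961538
NSP = 293333 * 0.045 * 0.961538
= 12692.2933


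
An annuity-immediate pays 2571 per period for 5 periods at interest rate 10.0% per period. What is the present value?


PV = PMT * (1 - (1+i)^(-n)) / i
= 2571 * (1 - (1+0.1)^(-5)) / 0.1
= 2571 * (1 - 0.620921) / 0.1
= 2571 * 3.790787
= 9746.1128


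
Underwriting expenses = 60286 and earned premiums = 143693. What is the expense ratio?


Expense ratio = expenses / premiums
= 60286 / 143693
= 0.4195


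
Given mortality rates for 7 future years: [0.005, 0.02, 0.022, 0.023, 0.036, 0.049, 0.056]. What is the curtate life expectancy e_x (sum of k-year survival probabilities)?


e_x = sum_{k=1}^{n} k_p_x
k_p_x values:
  1_p_x = 0.995
  2_p_x = 0.9751
  3_p_x = 0.953648
  4_p_x = 0.931714
  5_p_x = 0.898172
  6_p_x = 0.854162
  7_p_x = 0.806329
e_x = 6.4141


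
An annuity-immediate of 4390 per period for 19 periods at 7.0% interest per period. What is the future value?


FV = PMT * ((1+i)^n - 1) / i
= 4390 * ((1.07)^19 - 1) / 0.07
= 4390 * (3.616528 - 1) / 0.07
= 164093.6554


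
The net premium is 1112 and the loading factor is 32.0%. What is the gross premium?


Gross = net * (1 + loading)
= 1112 * (1 + 0.32)
= 1112 * 1.32
= 1467.84


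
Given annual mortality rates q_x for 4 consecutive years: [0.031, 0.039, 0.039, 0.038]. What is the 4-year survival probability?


p_k = 1 - q_k for each year
Survival = product of (1 - q_k)
= 0.969 * 0.961 * 0.961 * 0.962
= 0.8609


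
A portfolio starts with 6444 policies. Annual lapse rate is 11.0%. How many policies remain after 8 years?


remaining = initial * (1 - lapse)^years
= 6444 * (1 - 0.11)^8
= 6444 * 0.393659
= 2536.7378


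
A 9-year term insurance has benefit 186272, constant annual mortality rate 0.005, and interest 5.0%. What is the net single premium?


NSP = benefit * sum_{k=0}^{n-1} k_p_x * q * v^(k+1)
With constant q=0.005, v=0.952381
Sum = 0.034893
NSP = 186272 * 0.034893
= 6499.6237


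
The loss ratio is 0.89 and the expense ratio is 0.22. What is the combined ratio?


Combined ratio = loss ratio + expense ratio
= 0.89 + 0.22
= 1.11


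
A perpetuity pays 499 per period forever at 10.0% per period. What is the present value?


PV = PMT / i
= 499 / 0.1
= 4990.0


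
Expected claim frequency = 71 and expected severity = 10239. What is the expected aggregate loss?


E[S] = E[N] * E[X]
= 71 * 10239
= 726969


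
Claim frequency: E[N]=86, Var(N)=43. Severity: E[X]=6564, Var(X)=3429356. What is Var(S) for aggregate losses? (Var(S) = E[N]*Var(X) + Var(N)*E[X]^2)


Var(S) = E[N]*Var(X) + Var(N)*E[X]^2
= 86*3429356 + 43*6564^2
= 294924616 + 1852702128
= 2.1476e+09


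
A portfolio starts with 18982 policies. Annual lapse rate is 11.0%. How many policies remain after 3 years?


remaining = initial * (1 - lapse)^years
= 18982 * (1 - 0.11)^3
= 18982 * 0.704969
= 13381.7216


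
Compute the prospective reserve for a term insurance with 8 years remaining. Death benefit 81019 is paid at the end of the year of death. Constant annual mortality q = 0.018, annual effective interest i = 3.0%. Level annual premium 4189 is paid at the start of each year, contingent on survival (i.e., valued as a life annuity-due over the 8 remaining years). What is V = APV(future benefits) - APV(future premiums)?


v = 1/(1+i) = 0.970874
APV(future benefits) per unit = sum_{k=0}^{7} k_p_x * q * v^(k+1) = 0.119009
APV(future benefits) = 81019 * 0.119009 = 9641.9579
Life annuity-due factor ä_{x:8} = sum_{k=0}^{7} k_p_x * v^k = 6.809937
APV(future premiums) = 4189 * 6.809937 = 28526.8247
V = 9641.9579 - 28526.8247
= -18884.8668


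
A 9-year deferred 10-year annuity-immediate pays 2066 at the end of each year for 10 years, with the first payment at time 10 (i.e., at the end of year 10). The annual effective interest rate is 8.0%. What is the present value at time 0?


PV at time 9 of the 10-year annuity-immediate:
a_n = 2066 * (1-(1+0.08)^(-10))/0.08 = 13863.0282
Discount back 9 years to time 0:
PV = 13863.0282 * (1+0.08)^(-9)
= 13863.0282 * 0.500249
= 6934.9655


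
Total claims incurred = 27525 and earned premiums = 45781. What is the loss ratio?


Loss ratio = claims / premiums
= 27525 / 45781
= 0.6012


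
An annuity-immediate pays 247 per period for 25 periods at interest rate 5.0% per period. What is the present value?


PV = PMT * (1 - (1+i)^(-n)) / i
= 247 * (1 - (1+0.05)^(-25)) / 0.05
= 247 * (1 - 0.295303) / 0.05
= 247 * 14.093945
= 3481.2043


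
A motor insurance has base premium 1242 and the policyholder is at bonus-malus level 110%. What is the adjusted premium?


adjusted = base * BM_level / 100
= 1242 * 110 / 100
= 1242 * 1.1
= 1366.2


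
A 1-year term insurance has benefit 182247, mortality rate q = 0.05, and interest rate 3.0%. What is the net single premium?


NSP = benefit * q * v
v = 1/(1+i) = 0.970874
NSP = 182247 * 0.05 * 0.970874
= 8846.9417


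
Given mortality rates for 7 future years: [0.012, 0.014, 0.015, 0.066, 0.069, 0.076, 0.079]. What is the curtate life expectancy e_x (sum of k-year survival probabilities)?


e_x = sum_{k=1}^{n} k_p_x
k_p_x values:
  1_p_x = 0.988
  2_p_x = 0.974168
  3_p_x = 0.959555
  4_p_x = 0.896225
  5_p_x = 0.834385
  6_p_x = 0.770972
  7_p_x = 0.710065
e_x = 6.1334


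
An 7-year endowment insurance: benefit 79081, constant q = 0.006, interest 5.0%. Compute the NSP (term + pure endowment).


Term component = 2699.786
Pure endowment = 7_p_x * v^7 * benefit = 0.958748 * 0.710681 * 79081 = 53882.9978
NSP = 56582.7837


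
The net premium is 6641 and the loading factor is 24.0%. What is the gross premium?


Gross = net * (1 + loading)
= 6641 * (1 + 0.24)
= 6641 * 1.24
= 8234.84


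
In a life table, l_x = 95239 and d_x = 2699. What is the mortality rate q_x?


q_x = d_x / l_x
= 2699 / 95239
= 0.0283


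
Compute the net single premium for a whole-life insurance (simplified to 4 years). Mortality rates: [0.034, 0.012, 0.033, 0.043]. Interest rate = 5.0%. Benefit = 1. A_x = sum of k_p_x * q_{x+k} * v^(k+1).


v = 0.952381
Year 0: k_p_x=1.0, q=0.034, term=0.032381
Year 1: k_p_x=0.966, q=0.012, term=0.010514
Year 2: k_p_x=0.954408, q=0.033, term=0.027207
Year 3: k_p_x=0.922913, q=0.043, term=0.032649
A_x = 0.1028


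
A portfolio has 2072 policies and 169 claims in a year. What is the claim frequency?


frequency = claims / policies
= 169 / 2072
= 0.0816


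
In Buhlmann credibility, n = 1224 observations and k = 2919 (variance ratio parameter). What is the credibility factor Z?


Z = n / (n + k)
= 1224 / (1224 + 2919)
= 1224 / 4143
= 0.2954


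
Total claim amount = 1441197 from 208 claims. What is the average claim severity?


severity = total / number
= 1441197 / 208
= 6928.8317


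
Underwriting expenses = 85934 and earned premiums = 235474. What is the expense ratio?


Expense ratio = expenses / premiums
= 85934 / 235474
= 0.3649


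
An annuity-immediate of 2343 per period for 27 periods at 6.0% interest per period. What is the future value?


FV = PMT * ((1+i)^n - 1) / i
= 2343 * ((1.06)^27 - 1) / 0.06
= 2343 * (4.822346 - 1) / 0.06
= 149262.609


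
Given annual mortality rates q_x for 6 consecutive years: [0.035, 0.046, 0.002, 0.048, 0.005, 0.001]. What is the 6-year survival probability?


p_k = 1 - q_k for each year
Survival = product of (1 - q_k)
= 0.965 * 0.954 * 0.998 * 0.952 * 0.995 * 0.999
= 0.8694


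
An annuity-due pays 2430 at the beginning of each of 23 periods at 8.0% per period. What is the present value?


PV_due = PMT * (1-(1+i)^(-n))/i * (1+i)
PV_immediate = 25201.6732
PV_due = 25201.6732 * 1.08
= 27217.8071


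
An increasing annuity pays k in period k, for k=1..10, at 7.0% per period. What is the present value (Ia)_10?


(Ia)_n = sum_{k=1}^{n} k * v^k, v = 1/(1+i)
v = 0.934579
Sum computed term by term:
(Ia)_10 = 34.7391


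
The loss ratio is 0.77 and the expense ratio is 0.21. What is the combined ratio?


Combined ratio = loss ratio + expense ratio
= 0.77 + 0.21
= 0.98


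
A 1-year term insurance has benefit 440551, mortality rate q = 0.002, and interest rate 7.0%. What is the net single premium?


NSP = benefit * q * v
v = 1/(1+i) = 0.934579
NSP = 440551 * 0.002 * 0.934579
= 823.4598


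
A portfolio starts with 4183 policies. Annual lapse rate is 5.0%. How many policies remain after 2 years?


remaining = initial * (1 - lapse)^years
= 4183 * (1 - 0.05)^2
= 4183 * 0.9025
= 3775.1575


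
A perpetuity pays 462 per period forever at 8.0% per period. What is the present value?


PV = PMT / i
= 462 / 0.08
= 5775.0


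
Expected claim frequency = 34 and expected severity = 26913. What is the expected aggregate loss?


E[S] = E[N] * E[X]
= 34 * 26913
= 915042


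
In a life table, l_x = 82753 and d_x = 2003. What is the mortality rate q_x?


q_x = d_x / l_x
= 2003 / 82753
= 0.0242


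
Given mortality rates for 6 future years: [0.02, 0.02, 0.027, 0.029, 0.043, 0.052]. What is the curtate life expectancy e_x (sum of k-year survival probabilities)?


e_x = sum_{k=1}^{n} k_p_x
k_p_x values:
  1_p_x = 0.98
  2_p_x = 0.9604
  3_p_x = 0.934469
  4_p_x = 0.90737
  5_p_x = 0.868353
  6_p_x = 0.823198
e_x = 5.4738


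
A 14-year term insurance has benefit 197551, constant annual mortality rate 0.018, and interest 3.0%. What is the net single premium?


NSP = benefit * sum_{k=0}^{n-1} k_p_x * q * v^(k+1)
With constant q=0.018, v=0.970874
Sum = 0.182748
NSP = 197551 * 0.182748
= 36102.0428


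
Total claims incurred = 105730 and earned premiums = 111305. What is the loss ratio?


Loss ratio = claims / premiums
= 105730 / 111305
= 0.9499


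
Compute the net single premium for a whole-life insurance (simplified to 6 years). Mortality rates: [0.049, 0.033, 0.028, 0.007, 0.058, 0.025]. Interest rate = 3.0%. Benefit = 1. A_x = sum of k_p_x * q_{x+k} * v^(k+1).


v = 0.970874
Year 0: k_p_x=1.0, q=0.049, term=0.047573
Year 1: k_p_x=0.951, q=0.033, term=0.029581
Year 2: k_p_x=0.919617, q=0.028, term=0.023564
Year 3: k_p_x=0.893868, q=0.007, term=0.005559
Year 4: k_p_x=0.887611, q=0.058, term=0.044408
Year 5: k_p_x=0.836129, q=0.025, term=0.017506
A_x = 0.1682


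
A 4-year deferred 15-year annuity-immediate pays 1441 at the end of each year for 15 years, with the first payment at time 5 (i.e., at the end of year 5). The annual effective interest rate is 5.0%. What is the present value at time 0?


PV at time 4 of the 15-year annuity-immediate:
a_n = 1441 * (1-(1+0.05)^(-15))/0.05 = 14957.0872
Discount back 4 years to time 0:
PV = 14957.0872 * (1+0.05)^(-4)
= 14957.0872 * 0.822702
= 12305.2327


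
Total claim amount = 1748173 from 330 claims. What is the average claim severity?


severity = total / number
= 1748173 / 330
= 5297.4939


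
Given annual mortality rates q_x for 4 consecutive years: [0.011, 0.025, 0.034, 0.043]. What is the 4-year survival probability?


p_k = 1 - q_k for each year
Survival = product of (1 - q_k)
= 0.989 * 0.975 * 0.966 * 0.957
= 0.8914


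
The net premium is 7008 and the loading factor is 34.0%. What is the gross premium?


Gross = net * (1 + loading)
= 7008 * (1 + 0.34)
= 7008 * 1.34
= 9390.72


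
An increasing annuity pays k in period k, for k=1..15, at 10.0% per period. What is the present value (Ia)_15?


(Ia)_n = sum_{k=1}^{n} k * v^k, v = 1/(1+i)
v = 0.909091
Sum computed term by term:
(Ia)_15 = 47.7581


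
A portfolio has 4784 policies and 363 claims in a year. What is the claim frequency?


frequency = claims / policies
= 363 / 4784
= 0.0759


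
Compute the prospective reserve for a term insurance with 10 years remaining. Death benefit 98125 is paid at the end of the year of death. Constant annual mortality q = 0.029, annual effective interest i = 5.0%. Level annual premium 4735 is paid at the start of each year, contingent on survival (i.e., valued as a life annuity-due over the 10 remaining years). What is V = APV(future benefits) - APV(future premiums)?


v = 1/(1+i) = 0.952381
APV(future benefits) per unit = sum_{k=0}^{9} k_p_x * q * v^(k+1) = 0.199181
APV(future benefits) = 98125 * 0.199181 = 19544.6416
Life annuity-due factor ä_{x:10} = sum_{k=0}^{9} k_p_x * v^k = 7.211728
APV(future premiums) = 4735 * 7.211728 = 34147.5325
V = 19544.6416 - 34147.5325
= -14602.8908


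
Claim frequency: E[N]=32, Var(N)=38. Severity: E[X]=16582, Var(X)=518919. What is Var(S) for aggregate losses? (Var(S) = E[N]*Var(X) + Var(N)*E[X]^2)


Var(S) = E[N]*Var(X) + Var(N)*E[X]^2
= 32*518919 + 38*16582^2
= 16605408 + 10448583512
= 1.0465e+10


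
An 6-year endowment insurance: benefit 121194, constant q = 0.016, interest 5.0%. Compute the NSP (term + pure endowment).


Term component = 9478.5817
Pure endowment = 6_p_x * v^6 * benefit = 0.907759 * 0.746215 * 121194 = 82094.8504
NSP = 91573.4321


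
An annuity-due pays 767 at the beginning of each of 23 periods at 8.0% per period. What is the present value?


PV_due = PMT * (1-(1+i)^(-n))/i * (1+i)
PV_immediate = 7954.6022
PV_due = 7954.6022 * 1.08
= 8590.9704


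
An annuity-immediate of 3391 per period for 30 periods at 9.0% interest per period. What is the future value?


FV = PMT * ((1+i)^n - 1) / i
= 3391 * ((1.09)^30 - 1) / 0.09
= 3391 * (13.267678 - 1) / 0.09
= 462218.8632


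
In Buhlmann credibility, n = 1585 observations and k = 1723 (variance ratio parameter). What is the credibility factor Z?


Z = n / (n + k)
= 1585 / (1585 + 1723)
= 1585 / 3308
= 0.4791


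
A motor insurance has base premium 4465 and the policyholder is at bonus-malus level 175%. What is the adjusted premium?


adjusted = base * BM_level / 100
= 4465 * 175 / 100
= 4465 * 1.75
= 7813.75


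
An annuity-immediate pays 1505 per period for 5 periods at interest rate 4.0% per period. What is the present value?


PV = PMT * (1 - (1+i)^(-n)) / i
= 1505 * (1 - (1+0.04)^(-5)) / 0.04
= 1505 * (1 - 0.821927) / 0.04
= 1505 * 4.451822
= 6699.9926


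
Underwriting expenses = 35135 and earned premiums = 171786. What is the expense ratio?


Expense ratio = expenses / premiums
= 35135 / 171786
= 0.2045


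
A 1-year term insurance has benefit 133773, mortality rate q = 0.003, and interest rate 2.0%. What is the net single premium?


NSP = benefit * q * v
v = 1/(1+i) = 0.980392
NSP = 133773 * 0.003 * 0.980392
= 393.45


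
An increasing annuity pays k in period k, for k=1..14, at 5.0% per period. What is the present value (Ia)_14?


(Ia)_n = sum_{k=1}^{n} k * v^k, v = 1/(1+i)
v = 0.952381
Sum computed term by term:
(Ia)_14 = 66.4524


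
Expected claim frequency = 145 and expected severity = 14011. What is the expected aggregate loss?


E[S] = E[N] * E[X]
= 145 * 14011
= 2.0316e+06


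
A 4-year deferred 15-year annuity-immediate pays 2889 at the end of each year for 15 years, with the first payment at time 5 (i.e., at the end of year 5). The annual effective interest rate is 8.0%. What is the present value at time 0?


PV at time 4 of the 15-year annuity-immediate:
a_n = 2889 * (1-(1+0.08)^(-15))/0.08 = 24728.3339
Discount back 4 years to time 0:
PV = 24728.3339 * (1+0.08)^(-4)
= 24728.3339 * 0.73503
= 18176.0636


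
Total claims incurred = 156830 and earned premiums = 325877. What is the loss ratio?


Loss ratio = claims / premiums
= 156830 / 325877
= 0.4813


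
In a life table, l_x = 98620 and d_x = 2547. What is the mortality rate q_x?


q_x = d_x / l_x
= 2547 / 98620
= 0.0258


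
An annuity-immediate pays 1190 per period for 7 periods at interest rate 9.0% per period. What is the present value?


PV = PMT * (1 - (1+i)^(-n)) / i
= 1190 * (1 - (1+0.09)^(-7)) / 0.09
= 1190 * (1 - 0.547034) / 0.09
= 1190 * 5.032953
= 5989.2139


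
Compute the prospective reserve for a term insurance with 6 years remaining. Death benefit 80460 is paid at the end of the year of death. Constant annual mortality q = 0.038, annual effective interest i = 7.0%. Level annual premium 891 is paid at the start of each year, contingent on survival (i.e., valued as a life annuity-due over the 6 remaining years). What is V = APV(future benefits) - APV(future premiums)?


v = 1/(1+i) = 0.934579
APV(future benefits) per unit = sum_{k=0}^{5} k_p_x * q * v^(k+1) = 0.166025
APV(future benefits) = 80460 * 0.166025 = 13358.4012
Life annuity-due factor ä_{x:6} = sum_{k=0}^{5} k_p_x * v^k = 4.674925
APV(future premiums) = 891 * 4.674925 = 4165.3581
V = 13358.4012 - 4165.3581
= 9193.0431


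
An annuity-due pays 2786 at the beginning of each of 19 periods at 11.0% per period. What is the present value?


PV_due = PMT * (1-(1+i)^(-n))/i * (1+i)
PV_immediate = 21840.2737
PV_due = 21840.2737 * 1.11
= 24242.7038


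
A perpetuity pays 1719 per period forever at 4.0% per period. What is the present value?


PV = PMT / i
= 1719 / 0.04
= 42975.0


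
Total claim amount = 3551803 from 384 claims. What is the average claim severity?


severity = total / number
= 3551803 / 384
= 9249.487


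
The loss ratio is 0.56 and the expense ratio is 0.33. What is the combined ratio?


Combined ratio = loss ratio + expense ratio
= 0.56 + 0.33
= 0.89


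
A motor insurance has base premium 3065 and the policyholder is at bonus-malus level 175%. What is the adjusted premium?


adjusted = base * BM_level / 100
= 3065 * 175 / 100
= 3065 * 1.75
= 5363.75


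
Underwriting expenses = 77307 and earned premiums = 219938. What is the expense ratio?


Expense ratio = expenses / premiums
= 77307 / 219938
= 0.3515


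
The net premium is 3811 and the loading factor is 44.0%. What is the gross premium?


Gross = net * (1 + loading)
= 3811 * (1 + 0.44)
= 3811 * 1.44
= 5487.84


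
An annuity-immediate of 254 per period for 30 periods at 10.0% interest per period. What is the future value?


FV = PMT * ((1+i)^n - 1) / i
= 254 * ((1.1)^30 - 1) / 0.1
= 254 * (17.449402 - 1) / 0.1
= 41781.4818


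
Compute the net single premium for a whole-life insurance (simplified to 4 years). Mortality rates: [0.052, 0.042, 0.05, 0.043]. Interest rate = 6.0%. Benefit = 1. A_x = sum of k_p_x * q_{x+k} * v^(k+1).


v = 0.943396
Year 0: k_p_x=1.0, q=0.052, term=0.049057
Year 1: k_p_x=0.948, q=0.042, term=0.035436
Year 2: k_p_x=0.908184, q=0.05, term=0.038126
Year 3: k_p_x=0.862775, q=0.043, term=0.029386
A_x = 0.152


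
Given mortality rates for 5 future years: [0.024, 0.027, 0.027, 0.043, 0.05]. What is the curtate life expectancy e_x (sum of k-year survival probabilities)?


e_x = sum_{k=1}^{n} k_p_x
k_p_x values:
  1_p_x = 0.976
  2_p_x = 0.949648
  3_p_x = 0.924008
  4_p_x = 0.884275
  5_p_x = 0.840061
e_x = 4.574


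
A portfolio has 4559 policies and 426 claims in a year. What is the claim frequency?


frequency = claims / policies
= 426 / 4559
= 0.0934


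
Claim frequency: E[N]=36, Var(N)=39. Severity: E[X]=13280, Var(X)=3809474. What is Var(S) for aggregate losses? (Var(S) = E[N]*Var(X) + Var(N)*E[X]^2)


Var(S) = E[N]*Var(X) + Var(N)*E[X]^2
= 36*3809474 + 39*13280^2
= 137141064 + 6877977600
= 7.0151e+09


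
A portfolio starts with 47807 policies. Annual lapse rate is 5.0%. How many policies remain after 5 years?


remaining = initial * (1 - lapse)^years
= 47807 * (1 - 0.05)^5
= 47807 * 0.773781
= 36992.1453


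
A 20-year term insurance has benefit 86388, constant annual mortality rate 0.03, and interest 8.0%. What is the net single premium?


NSP = benefit * sum_{k=0}^{n-1} k_p_x * q * v^(k+1)
With constant q=0.03, v=0.925926
Sum = 0.240908
NSP = 86388 * 0.240908
= 20811.5736


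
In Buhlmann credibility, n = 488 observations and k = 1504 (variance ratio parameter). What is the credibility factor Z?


Z = n / (n + k)
= 488 / (488 + 1504)
= 488 / 1992
= 0.245


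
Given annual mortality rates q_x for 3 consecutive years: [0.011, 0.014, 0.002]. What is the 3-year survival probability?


p_k = 1 - q_k for each year
Survival = product of (1 - q_k)
= 0.989 * 0.986 * 0.998
= 0.9732


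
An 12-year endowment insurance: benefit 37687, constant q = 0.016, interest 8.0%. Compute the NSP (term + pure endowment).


Term component = 4225.7663
Pure endowment = 12_p_x * v^12 * benefit = 0.824027 * 0.397114 * 37687 = 12332.4023
NSP = 16558.1686


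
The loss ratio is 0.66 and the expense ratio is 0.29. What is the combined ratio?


Combined ratio = loss ratio + expense ratio
= 0.66 + 0.29
= 0.95


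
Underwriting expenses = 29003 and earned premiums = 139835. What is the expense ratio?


Expense ratio = expenses / premiums
= 29003 / 139835
= 0.2074


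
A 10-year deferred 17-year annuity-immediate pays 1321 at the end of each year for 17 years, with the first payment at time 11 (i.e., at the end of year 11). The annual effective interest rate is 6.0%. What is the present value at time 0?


PV at time 10 of the 17-year annuity-immediate:
a_n = 1321 * (1-(1+0.06)^(-17))/0.06 = 13840.4601
Discount back 10 years to time 0:
PV = 13840.4601 * (1+0.06)^(-10)
= 13840.4601 * 0.558395
= 7728.4406


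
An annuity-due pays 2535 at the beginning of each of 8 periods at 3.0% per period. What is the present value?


PV_due = PMT * (1-(1+i)^(-n))/i * (1+i)
PV_immediate = 17794.9197
PV_due = 17794.9197 * 1.03
= 18328.7673


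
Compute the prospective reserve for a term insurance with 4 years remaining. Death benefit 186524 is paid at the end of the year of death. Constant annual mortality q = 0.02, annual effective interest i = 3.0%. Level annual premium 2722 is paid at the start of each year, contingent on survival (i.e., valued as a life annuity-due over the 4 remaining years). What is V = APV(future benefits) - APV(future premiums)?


v = 1/(1+i) = 0.970874
APV(future benefits) per unit = sum_{k=0}^{3} k_p_x * q * v^(k+1) = 0.072195
APV(future benefits) = 186524 * 0.072195 = 13466.1253
Life annuity-due factor ä_{x:4} = sum_{k=0}^{3} k_p_x * v^k = 3.718049
APV(future premiums) = 2722 * 3.718049 = 10120.5305
V = 13466.1253 - 10120.5305
= 3345.5947


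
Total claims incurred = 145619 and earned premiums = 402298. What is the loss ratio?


Loss ratio = claims / premiums
= 145619 / 402298
= 0.362


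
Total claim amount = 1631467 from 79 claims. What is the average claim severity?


severity = total / number
= 1631467 / 79
= 20651.481


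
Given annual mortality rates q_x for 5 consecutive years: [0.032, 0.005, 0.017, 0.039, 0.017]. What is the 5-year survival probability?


p_k = 1 - q_k for each year
Survival = product of (1 - q_k)
= 0.968 * 0.995 * 0.983 * 0.961 * 0.983
= 0.8944


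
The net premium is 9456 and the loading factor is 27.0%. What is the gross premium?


Gross = net * (1 + loading)
= 9456 * (1 + 0.27)
= 9456 * 1.27
= 12009.12


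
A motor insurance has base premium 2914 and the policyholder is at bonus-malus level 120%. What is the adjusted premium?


adjusted = base * BM_level / 100
= 2914 * 120 / 100
= 2914 * 1.2
= 3496.8


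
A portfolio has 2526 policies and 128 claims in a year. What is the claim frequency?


frequency = claims / policies
= 128 / 2526
= 0.0507


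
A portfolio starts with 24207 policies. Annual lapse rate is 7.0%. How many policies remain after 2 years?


remaining = initial * (1 - lapse)^years
= 24207 * (1 - 0.07)^2
= 24207 * 0.8649
= 20936.6343


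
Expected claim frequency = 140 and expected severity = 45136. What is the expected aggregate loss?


E[S] = E[N] * E[X]
= 140 * 45136
= 6.3190e+06


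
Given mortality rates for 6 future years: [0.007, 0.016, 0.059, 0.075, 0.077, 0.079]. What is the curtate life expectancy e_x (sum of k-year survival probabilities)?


e_x = sum_{k=1}^{n} k_p_x
k_p_x values:
  1_p_x = 0.993
  2_p_x = 0.977112
  3_p_x = 0.919462
  4_p_x = 0.850503
  5_p_x = 0.785014
  6_p_x = 0.722998
e_x = 5.2481


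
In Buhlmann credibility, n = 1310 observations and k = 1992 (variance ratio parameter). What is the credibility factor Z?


Z = n / (n + k)
= 1310 / (1310 + 1992)
= 1310 / 3302
= 0.3967


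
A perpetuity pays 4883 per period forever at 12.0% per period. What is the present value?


PV = PMT / i
= 4883 / 0.12
= 40691.6667


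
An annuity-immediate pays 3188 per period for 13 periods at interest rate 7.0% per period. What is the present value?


PV = PMT * (1 - (1+i)^(-n)) / i
= 3188 * (1 - (1+0.07)^(-13)) / 0.07
= 3188 * (1 - 0.414964) / 0.07
= 3188 * 8.357651
= 26644.1906


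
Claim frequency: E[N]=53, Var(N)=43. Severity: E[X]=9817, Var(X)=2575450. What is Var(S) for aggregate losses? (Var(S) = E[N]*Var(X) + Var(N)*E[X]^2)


Var(S) = E[N]*Var(X) + Var(N)*E[X]^2
= 53*2575450 + 43*9817^2
= 136498850 + 4144060027
= 4.2806e+09


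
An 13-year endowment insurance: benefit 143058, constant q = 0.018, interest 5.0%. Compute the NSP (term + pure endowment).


Term component = 22009.7179
Pure endowment = 13_p_x * v^13 * benefit = 0.789677 * 0.530321 * 143058 = 59910.177
NSP = 81919.8948


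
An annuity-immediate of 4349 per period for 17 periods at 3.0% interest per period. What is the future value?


FV = PMT * ((1+i)^n - 1) / i
= 4349 * ((1.03)^17 - 1) / 0.03
= 4349 * (1.652848 - 1) / 0.03
= 94641.1451


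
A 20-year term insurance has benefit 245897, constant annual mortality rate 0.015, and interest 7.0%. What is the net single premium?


NSP = benefit * sum_{k=0}^{n-1} k_p_x * q * v^(k+1)
With constant q=0.015, v=0.934579
Sum = 0.142763
NSP = 245897 * 0.142763
= 35105.1135


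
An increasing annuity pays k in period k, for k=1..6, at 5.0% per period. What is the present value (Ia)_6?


(Ia)_n = sum_{k=1}^{n} k * v^k, v = 1/(1+i)
v = 0.952381
Sum computed term by term:
(Ia)_6 = 17.0437


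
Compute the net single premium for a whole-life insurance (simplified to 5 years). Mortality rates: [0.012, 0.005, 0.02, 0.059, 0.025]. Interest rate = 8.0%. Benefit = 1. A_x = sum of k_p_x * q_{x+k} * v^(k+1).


v = 0.925926
Year 0: k_p_x=1.0, q=0.012, term=0.011111
Year 1: k_p_x=0.988, q=0.005, term=0.004235
Year 2: k_p_x=0.98306, q=0.02, term=0.015608
Year 3: k_p_x=0.963399, q=0.059, term=0.041779
Year 4: k_p_x=0.906558, q=0.025, term=0.015425
A_x = 0.0882


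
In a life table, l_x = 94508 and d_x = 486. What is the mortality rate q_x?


q_x = d_x / l_x
= 486 / 94508
= 0.0051


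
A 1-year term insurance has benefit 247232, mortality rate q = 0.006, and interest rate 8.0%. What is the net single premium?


NSP = benefit * q * v
v = 1/(1+i) = 0.925926
NSP = 247232 * 0.006 * 0.925926
= 1373.5111


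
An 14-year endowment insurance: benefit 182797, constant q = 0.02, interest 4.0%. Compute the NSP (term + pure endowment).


Term component = 34414.0065
Pure endowment = 14_p_x * v^14 * benefit = 0.753642 * 0.577475 * 182797 = 79554.9805
NSP = 113968.987


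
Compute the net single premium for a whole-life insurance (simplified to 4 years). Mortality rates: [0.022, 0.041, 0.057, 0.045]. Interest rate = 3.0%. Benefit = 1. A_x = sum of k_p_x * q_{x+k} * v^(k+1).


v = 0.970874
Year 0: k_p_x=1.0, q=0.022, term=0.021359
Year 1: k_p_x=0.978, q=0.041, term=0.037796
Year 2: k_p_x=0.937902, q=0.057, term=0.048924
Year 3: k_p_x=0.884442, q=0.045, term=0.035362
A_x = 0.1434


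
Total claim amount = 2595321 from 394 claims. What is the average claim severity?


severity = total / number
= 2595321 / 394
= 6587.1091


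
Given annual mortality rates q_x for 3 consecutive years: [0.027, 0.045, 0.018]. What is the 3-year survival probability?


p_k = 1 - q_k for each year
Survival = product of (1 - q_k)
= 0.973 * 0.955 * 0.982
= 0.9125


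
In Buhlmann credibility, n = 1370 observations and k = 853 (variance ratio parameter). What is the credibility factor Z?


Z = n / (n + k)
= 1370 / (1370 + 853)
= 1370 / 2223
= 0.6163


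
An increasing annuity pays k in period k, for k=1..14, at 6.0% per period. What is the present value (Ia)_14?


(Ia)_n = sum_{k=1}^{n} k * v^k, v = 1/(1+i)
v = 0.943396
Sum computed term by term:
(Ia)_14 = 61.0078


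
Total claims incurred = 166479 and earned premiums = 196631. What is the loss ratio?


Loss ratio = claims / premiums
= 166479 / 196631
= 0.8467


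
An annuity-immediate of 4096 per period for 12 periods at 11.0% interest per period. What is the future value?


FV = PMT * ((1+i)^n - 1) / i
= 4096 * ((1.11)^12 - 1) / 0.11
= 4096 * (3.498451 - 1) / 0.11
= 93033.215


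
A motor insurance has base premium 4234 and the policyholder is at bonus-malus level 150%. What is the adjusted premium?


adjusted = base * BM_level / 100
= 4234 * 150 / 100
= 4234 * 1.5
= 6351.0


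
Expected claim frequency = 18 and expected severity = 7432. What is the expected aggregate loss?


E[S] = E[N] * E[X]
= 18 * 7432
= 133776


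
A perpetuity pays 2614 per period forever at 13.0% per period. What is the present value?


PV = PMT / i
= 2614 / 0.13
= 20107.6923


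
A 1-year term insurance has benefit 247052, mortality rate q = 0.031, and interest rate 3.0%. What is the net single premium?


NSP = benefit * q * v
v = 1/(1+i) = 0.970874
NSP = 247052 * 0.031 * 0.970874
= 7435.5456


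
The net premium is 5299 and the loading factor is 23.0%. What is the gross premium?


Gross = net * (1 + loading)
= 5299 * (1 + 0.23)
= 5299 * 1.23
= 6517.77


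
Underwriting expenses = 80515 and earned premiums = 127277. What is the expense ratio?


Expense ratio = expenses / premiums
= 80515 / 127277
= 0.6326


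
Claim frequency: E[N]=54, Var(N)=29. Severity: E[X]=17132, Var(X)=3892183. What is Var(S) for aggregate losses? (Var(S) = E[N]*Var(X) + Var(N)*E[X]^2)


Var(S) = E[N]*Var(X) + Var(N)*E[X]^2
= 54*3892183 + 29*17132^2
= 210177882 + 8511657296
= 8.7218e+09


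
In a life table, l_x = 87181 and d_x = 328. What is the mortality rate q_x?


q_x = d_x / l_x
= 328 / 87181
= 0.0038


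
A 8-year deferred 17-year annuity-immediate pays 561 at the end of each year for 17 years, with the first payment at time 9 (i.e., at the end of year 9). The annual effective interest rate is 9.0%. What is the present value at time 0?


PV at time 8 of the 17-year annuity-immediate:
a_n = 561 * (1-(1+0.09)^(-17))/0.09 = 4792.9772
Discount back 8 years to time 0:
PV = 4792.9772 * (1+0.09)^(-8)
= 4792.9772 * 0.501866
= 2405.4336


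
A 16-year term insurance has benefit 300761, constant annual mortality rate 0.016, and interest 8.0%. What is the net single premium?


NSP = benefit * sum_{k=0}^{n-1} k_p_x * q * v^(k+1)
With constant q=0.016, v=0.925926
Sum = 0.129084
NSP = 300761 * 0.129084
= 38823.3641


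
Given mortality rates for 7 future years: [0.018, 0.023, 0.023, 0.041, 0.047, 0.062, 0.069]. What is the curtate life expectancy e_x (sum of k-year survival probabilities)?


e_x = sum_{k=1}^{n} k_p_x
k_p_x values:
  1_p_x = 0.982
  2_p_x = 0.959414
  3_p_x = 0.937347
  4_p_x = 0.898916
  5_p_x = 0.856667
  6_p_x = 0.803554
  7_p_x = 0.748109
e_x = 6.186


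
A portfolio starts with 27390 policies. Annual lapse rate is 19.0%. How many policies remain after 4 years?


remaining = initial * (1 - lapse)^years
= 27390 * (1 - 0.19)^4
= 27390 * 0.430467
= 11790.4969


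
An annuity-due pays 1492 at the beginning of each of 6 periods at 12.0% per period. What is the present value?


PV_due = PMT * (1-(1+i)^(-n))/i * (1+i)
PV_immediate = 6134.2197
PV_due = 6134.2197 * 1.12
= 6870.3261


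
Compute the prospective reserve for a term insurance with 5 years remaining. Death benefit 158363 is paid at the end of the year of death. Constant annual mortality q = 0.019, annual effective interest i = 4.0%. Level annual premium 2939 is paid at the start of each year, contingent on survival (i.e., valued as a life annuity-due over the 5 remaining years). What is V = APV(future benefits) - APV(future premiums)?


v = 1/(1+i) = 0.961538
APV(future benefits) per unit = sum_{k=0}^{4} k_p_x * q * v^(k+1) = 0.081553
APV(future benefits) = 158363 * 0.081553 = 12915.0352
Life annuity-due factor ä_{x:5} = sum_{k=0}^{4} k_p_x * v^k = 4.463974
APV(future premiums) = 2939 * 4.463974 = 13119.6183
V = 12915.0352 - 13119.6183
= -204.583


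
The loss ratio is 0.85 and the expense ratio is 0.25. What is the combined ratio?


Combined ratio = loss ratio + expense ratio
= 0.85 + 0.25
= 1.1


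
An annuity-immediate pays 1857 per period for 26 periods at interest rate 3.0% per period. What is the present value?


PV = PMT * (1 - (1+i)^(-n)) / i
= 1857 * (1 - (1+0.03)^(-26)) / 0.03
= 1857 * (1 - 0.463695) / 0.03
= 1857 * 17.876842
= 33197.2964


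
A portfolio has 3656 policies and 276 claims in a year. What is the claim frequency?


frequency = claims / policies
= 276 / 3656
= 0.0755


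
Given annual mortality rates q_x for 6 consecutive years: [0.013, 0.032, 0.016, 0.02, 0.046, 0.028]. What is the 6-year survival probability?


p_k = 1 - q_k for each year
Survival = product of (1 - q_k)
= 0.987 * 0.968 * 0.984 * 0.98 * 0.954 * 0.972
= 0.8543


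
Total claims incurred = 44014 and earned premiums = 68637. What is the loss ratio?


Loss ratio = claims / premiums
= 44014 / 68637
= 0.6413


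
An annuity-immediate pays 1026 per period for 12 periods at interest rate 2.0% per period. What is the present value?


PV = PMT * (1 - (1+i)^(-n)) / i
= 1026 * (1 - (1+0.02)^(-12)) / 0.02
= 1026 * (1 - 0.788493) / 0.02
= 1026 * 10.575341
= 10850.3001


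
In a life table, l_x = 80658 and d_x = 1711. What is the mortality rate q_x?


q_x = d_x / l_x
= 1711 / 80658
= 0.0212


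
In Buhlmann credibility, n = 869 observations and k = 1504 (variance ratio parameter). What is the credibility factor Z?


Z = n / (n + k)
= 869 / (869 + 1504)
= 869 / 2373
= 0.3662


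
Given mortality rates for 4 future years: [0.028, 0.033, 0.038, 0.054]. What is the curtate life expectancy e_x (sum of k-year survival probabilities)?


e_x = sum_{k=1}^{n} k_p_x
k_p_x values:
  1_p_x = 0.972
  2_p_x = 0.939924
  3_p_x = 0.904207
  4_p_x = 0.85538
e_x = 3.6715


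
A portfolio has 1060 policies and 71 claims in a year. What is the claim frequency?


frequency = claims / policies
= 71 / 1060
= 0.067


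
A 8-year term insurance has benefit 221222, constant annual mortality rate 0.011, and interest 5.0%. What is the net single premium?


NSP = benefit * sum_{k=0}^{n-1} k_p_x * q * v^(k+1)
With constant q=0.011, v=0.952381
Sum = 0.068611
NSP = 221222 * 0.068611
= 15178.2606


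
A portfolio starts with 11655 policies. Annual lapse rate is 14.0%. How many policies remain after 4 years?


remaining = initial * (1 - lapse)^years
= 11655 * (1 - 0.14)^4
= 11655 * 0.547008
= 6375.3801


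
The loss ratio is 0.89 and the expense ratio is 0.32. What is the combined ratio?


Combined ratio = loss ratio + expense ratio
= 0.89 + 0.32
= 1.21


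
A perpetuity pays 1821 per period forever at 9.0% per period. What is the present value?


PV = PMT / i
= 1821 / 0.09
= 20233.3333


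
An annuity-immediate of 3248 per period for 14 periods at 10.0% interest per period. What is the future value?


FV = PMT * ((1+i)^n - 1) / i
= 3248 * ((1.1)^14 - 1) / 0.1
= 3248 * (3.797498 - 1) / 0.1
= 90862.7459


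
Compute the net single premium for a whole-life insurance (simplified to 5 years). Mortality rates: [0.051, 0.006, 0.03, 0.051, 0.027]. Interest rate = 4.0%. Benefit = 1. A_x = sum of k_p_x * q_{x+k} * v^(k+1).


v = 0.961538
Year 0: k_p_x=1.0, q=0.051, term=0.049038
Year 1: k_p_x=0.949, q=0.006, term=0.005264
Year 2: k_p_x=0.943306, q=0.03, term=0.025158
Year 3: k_p_x=0.915007, q=0.051, term=0.03989
Year 4: k_p_x=0.868341, q=0.027, term=0.01927
A_x = 0.1386
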